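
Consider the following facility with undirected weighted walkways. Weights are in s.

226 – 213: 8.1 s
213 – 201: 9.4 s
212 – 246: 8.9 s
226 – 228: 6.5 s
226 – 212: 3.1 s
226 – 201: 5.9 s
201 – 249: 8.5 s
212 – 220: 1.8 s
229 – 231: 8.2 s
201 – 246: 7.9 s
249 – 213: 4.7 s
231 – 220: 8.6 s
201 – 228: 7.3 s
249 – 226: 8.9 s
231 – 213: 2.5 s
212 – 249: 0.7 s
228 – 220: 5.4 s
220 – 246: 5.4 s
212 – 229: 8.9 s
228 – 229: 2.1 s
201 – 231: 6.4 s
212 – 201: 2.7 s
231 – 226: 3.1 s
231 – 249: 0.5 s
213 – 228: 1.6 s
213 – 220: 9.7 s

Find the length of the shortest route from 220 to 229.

Running Dijkstra from 220:
220: 0
212: 1.8  (via 220)
249: 2.5  (via 212)
231: 3  (via 249)
201: 4.5  (via 212)
226: 4.9  (via 212)
228: 5.4  (via 220)
246: 5.4  (via 220)
213: 5.5  (via 231)
229: 7.5  (via 228)
Shortest route: 220–228–229 = 7.5 s.

7.5 s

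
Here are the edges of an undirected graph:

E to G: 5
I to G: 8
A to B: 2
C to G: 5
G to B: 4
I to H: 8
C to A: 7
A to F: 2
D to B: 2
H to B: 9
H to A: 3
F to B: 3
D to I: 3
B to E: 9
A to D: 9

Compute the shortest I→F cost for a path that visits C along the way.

22

Best I to C: I–G–C costing 13
Best C to F: C–A–F costing 9
Total via C: 13 + 9 = 22.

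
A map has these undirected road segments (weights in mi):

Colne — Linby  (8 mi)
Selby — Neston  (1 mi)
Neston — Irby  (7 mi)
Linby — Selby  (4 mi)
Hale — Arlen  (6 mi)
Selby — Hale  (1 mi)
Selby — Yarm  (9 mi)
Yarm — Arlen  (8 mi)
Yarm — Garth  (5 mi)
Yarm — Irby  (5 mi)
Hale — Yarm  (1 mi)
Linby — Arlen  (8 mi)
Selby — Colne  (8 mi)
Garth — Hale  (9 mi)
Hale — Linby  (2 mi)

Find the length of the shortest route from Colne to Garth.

15 mi

Enumerating some paths:
Colne → Selby → Hale → Yarm → Garth: 8+1+1+5 = 15
Colne → Linby → Hale → Yarm → Garth: 8+2+1+5 = 16
Cheapest is Colne → Selby → Hale → Yarm → Garth at 15 mi.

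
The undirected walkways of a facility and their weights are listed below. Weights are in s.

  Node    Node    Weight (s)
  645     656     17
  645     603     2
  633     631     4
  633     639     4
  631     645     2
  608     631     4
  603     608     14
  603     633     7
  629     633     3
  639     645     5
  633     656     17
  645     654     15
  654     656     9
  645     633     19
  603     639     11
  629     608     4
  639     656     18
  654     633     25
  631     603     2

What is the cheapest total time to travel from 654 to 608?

21 s

Candidate routes:
654 - 645 - 603 - 631 - 608: 15+2+2+4 = 23
654 - 645 - 631 - 608: 15+2+4 = 21
Cheapest is 654 - 645 - 631 - 608 at 21 s.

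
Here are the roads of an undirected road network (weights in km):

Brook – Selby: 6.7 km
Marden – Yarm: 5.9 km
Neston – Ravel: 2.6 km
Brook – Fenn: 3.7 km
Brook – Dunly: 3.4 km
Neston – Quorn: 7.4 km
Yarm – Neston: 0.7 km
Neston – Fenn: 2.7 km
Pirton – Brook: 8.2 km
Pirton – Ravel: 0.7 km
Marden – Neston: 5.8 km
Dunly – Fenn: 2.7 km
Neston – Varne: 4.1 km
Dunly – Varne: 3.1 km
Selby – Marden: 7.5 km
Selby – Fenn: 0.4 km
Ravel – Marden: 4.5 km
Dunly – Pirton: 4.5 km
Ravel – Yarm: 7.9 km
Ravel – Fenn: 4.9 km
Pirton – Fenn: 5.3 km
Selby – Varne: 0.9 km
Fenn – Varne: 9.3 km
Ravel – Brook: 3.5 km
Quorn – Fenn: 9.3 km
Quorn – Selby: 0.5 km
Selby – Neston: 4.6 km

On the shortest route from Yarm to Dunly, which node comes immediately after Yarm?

Neston

Compare a few routes:
Yarm–Neston–Fenn–Dunly: 0.7+2.7+2.7 = 6.1
Yarm–Neston–Varne–Dunly: 0.7+4.1+3.1 = 7.9
Yarm–Neston–Fenn–Selby–Varne–Dunly: 0.7+2.7+0.4+0.9+3.1 = 7.8
Cheapest is Yarm–Neston–Fenn–Dunly at 6.1 km.
So from Yarm the first move is to Neston.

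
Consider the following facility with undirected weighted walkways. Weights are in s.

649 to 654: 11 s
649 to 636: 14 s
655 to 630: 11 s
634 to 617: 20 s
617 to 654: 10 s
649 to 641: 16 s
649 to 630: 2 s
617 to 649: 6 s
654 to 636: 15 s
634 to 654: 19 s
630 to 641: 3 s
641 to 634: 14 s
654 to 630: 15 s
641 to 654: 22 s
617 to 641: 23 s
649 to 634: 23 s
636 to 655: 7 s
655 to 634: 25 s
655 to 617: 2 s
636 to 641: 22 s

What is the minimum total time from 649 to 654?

11 s

Settle nodes by increasing distance from 649:
649: 0
630: 2  (via 649)
641: 5  (via 630)
617: 6  (via 649)
655: 8  (via 617)
654: 11  (via 649)
Shortest route: 649 → 654 = 11 s.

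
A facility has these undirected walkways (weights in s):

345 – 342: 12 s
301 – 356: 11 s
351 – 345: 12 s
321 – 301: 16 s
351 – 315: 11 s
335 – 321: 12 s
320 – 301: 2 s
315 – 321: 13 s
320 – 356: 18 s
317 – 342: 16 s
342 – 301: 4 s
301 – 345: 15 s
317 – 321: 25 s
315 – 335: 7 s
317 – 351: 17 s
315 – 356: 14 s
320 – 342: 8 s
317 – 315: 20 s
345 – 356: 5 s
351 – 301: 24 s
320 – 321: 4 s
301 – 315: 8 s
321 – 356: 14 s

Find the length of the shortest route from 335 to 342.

Settle nodes by increasing distance from 335:
335: 0
315: 7  (via 335)
321: 12  (via 335)
301: 15  (via 315)
320: 16  (via 321)
351: 18  (via 315)
342: 19  (via 301)
Shortest route: 335–315–301–342 = 19 s.

19 s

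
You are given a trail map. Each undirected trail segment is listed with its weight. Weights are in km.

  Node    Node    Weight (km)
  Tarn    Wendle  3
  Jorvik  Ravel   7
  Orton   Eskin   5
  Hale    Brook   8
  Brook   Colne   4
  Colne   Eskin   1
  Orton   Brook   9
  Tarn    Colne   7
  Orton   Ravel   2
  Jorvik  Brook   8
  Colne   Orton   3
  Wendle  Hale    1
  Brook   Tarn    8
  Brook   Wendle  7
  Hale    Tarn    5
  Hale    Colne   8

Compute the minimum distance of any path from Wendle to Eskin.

Settle nodes by increasing distance from Wendle:
Wendle: 0
Hale: 1  (via Wendle)
Tarn: 3  (via Wendle)
Brook: 7  (via Wendle)
Colne: 9  (via Hale)
Eskin: 10  (via Colne)
Shortest route: Wendle → Hale → Colne → Eskin = 10 km.

10 km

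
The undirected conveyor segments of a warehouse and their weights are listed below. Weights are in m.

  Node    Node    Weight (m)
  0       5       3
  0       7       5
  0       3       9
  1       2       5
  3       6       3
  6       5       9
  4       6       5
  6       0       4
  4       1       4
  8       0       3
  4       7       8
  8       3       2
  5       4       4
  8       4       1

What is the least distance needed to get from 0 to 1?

8 m

Running Dijkstra from 0:
0: 0
5: 3  (via 0)
8: 3  (via 0)
4: 4  (via 8)
6: 4  (via 0)
3: 5  (via 8)
7: 5  (via 0)
1: 8  (via 4)
Shortest route: 0 → 8 → 4 → 1 = 8 m.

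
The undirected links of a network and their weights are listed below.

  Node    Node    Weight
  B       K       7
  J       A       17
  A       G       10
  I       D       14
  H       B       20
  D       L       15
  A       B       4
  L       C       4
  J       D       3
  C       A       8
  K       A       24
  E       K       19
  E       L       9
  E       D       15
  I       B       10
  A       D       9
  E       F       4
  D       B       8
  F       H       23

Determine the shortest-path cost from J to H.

31

Enumerating some paths:
J–D–A–B–H: 3+9+4+20 = 36
J–D–B–H: 3+8+20 = 31
The minimum is 31 via J–D–B–H.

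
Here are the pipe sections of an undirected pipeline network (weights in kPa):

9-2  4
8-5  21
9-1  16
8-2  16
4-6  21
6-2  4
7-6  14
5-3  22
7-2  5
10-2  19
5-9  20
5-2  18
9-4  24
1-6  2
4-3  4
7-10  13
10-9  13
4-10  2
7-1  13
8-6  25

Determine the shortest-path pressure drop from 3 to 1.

Candidate routes:
3 → 4 → 6 → 1: 4+21+2 = 27
3 → 4 → 10 → 9 → 2 → 6 → 1: 4+2+13+4+4+2 = 29
The minimum is 27 kPa via 3 → 4 → 6 → 1.

27 kPa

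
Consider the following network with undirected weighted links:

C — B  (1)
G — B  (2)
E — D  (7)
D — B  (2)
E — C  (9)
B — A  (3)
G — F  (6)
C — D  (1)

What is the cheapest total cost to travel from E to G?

Enumerating some paths:
E–C–B–G: 9+1+2 = 12
E–D–B–G: 7+2+2 = 11
Cheapest is E–D–B–G at 11.

11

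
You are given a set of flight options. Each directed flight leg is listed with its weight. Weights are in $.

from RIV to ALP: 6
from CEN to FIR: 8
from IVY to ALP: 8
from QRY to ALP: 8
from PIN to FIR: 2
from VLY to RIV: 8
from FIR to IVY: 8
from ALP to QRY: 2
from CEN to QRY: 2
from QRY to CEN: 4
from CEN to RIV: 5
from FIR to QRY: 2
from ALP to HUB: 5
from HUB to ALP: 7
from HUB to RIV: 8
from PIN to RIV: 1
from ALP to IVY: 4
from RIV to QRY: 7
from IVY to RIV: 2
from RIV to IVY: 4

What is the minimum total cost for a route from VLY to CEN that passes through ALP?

$20

Shortest VLY→ALP: VLY → RIV → ALP = 14
Shortest ALP→CEN: ALP → QRY → CEN = 6
Total via ALP: 14 + 6 = $20.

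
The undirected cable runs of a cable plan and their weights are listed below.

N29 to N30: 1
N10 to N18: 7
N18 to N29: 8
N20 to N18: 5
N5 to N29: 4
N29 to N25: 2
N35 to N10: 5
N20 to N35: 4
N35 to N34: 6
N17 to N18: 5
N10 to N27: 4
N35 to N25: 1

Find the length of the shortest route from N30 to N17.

Shortest distances from N30:
N30: 0
N29: 1  (via N30)
N25: 3  (via N29)
N35: 4  (via N25)
N5: 5  (via N29)
N20: 8  (via N35)
N10: 9  (via N35)
N18: 9  (via N29)
N34: 10  (via N35)
N27: 13  (via N10)
N17: 14  (via N18)
Shortest route: N30 → N29 → N18 → N17 = 14.

14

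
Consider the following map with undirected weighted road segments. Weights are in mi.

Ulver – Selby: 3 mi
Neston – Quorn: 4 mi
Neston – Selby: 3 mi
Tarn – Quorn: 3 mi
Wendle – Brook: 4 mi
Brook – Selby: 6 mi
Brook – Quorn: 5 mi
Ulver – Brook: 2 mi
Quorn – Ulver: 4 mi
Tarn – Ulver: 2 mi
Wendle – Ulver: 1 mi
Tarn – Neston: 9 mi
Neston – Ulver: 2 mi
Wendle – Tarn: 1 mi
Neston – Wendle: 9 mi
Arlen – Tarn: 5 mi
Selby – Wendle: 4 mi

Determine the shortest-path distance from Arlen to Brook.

9 mi

Candidate routes:
Arlen → Tarn → Wendle → Brook: 5+1+4 = 10
Arlen → Tarn → Ulver → Brook: 5+2+2 = 9
The minimum is 9 mi via Arlen → Tarn → Ulver → Brook.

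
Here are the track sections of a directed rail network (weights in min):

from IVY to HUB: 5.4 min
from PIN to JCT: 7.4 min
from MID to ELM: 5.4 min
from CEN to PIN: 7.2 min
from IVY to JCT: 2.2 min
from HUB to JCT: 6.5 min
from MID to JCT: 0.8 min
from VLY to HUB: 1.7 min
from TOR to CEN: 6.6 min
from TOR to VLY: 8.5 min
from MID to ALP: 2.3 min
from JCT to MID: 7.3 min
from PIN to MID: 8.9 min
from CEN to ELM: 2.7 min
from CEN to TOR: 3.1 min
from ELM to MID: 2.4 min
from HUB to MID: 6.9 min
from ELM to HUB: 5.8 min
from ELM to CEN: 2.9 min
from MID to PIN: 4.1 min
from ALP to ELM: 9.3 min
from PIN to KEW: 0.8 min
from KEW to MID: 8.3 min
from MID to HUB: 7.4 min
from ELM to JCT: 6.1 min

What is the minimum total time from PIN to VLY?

28.8 min

Shortest distances from PIN:
PIN: 0
KEW: 0.8  (via PIN)
JCT: 7.4  (via PIN)
MID: 8.9  (via PIN)
ALP: 11.2  (via MID)
ELM: 14.3  (via MID)
HUB: 16.3  (via MID)
CEN: 17.2  (via ELM)
TOR: 20.3  (via CEN)
VLY: 28.8  (via TOR)
Shortest route: PIN → MID → ELM → CEN → TOR → VLY = 28.8 min.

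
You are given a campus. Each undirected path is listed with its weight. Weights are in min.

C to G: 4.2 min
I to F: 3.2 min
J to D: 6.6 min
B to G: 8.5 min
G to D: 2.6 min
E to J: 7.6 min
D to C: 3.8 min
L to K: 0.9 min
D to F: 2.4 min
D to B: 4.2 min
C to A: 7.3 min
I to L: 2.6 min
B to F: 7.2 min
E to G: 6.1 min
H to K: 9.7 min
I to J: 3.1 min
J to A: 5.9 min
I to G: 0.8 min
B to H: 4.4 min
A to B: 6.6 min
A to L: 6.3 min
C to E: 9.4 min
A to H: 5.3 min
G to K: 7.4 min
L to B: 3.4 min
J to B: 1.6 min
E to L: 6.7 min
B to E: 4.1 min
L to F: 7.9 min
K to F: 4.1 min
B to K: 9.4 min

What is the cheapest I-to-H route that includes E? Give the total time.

Best I to E: I → G → E costing 6.9
Shortest E→H: E → B → H = 8.5
Total via E: 6.9 + 8.5 = 15.4 min.

15.4 min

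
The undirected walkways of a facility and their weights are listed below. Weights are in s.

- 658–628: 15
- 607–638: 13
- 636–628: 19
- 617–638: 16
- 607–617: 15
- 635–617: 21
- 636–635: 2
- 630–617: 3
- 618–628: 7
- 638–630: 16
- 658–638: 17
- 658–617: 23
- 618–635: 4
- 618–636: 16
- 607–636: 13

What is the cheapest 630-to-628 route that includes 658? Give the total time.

41 s

Shortest 630→658: 630–617–658 = 26
Best 658 to 628: 658–628 costing 15
Total via 658: 26 + 15 = 41 s.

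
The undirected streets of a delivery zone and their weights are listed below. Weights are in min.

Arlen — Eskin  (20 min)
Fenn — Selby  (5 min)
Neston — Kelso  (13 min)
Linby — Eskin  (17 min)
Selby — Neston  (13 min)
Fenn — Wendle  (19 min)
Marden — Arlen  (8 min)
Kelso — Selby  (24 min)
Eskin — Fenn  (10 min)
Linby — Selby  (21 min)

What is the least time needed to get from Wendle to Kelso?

Candidate routes:
Wendle → Fenn → Selby → Neston → Kelso: 19+5+13+13 = 50
Wendle → Fenn → Selby → Kelso: 19+5+24 = 48
The minimum is 48 min via Wendle → Fenn → Selby → Kelso.

48 min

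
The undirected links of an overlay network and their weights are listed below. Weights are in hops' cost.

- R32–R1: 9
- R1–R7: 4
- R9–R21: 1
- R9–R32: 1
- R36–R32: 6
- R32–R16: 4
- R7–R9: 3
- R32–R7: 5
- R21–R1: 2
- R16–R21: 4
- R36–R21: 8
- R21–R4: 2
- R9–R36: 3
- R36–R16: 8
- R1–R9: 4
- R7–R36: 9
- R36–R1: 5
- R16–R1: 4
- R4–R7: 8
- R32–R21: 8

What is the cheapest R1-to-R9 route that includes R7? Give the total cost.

Shortest R1→R7: R1–R7 = 4
Best R7 to R9: R7–R9 costing 3
Total via R7: 4 + 3 = 7 hops' cost.

7 hops' cost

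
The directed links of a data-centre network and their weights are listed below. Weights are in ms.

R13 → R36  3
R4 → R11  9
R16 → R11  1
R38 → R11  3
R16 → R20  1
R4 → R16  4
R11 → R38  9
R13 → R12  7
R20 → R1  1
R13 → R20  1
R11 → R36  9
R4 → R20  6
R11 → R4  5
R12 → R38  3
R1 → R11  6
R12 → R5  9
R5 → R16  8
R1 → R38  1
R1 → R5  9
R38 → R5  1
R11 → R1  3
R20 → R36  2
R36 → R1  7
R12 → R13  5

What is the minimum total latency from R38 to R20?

10 ms

Candidate routes:
R38–R11–R4–R16–R20: 3+5+4+1 = 13
R38–R11–R4–R20: 3+5+6 = 14
R38–R5–R16–R20: 1+8+1 = 10
Cheapest is R38–R5–R16–R20 at 10 ms.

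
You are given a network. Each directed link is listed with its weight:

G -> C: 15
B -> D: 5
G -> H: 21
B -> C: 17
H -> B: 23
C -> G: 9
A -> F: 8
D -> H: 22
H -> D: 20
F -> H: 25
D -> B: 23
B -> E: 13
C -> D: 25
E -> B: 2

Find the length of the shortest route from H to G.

49

Enumerating some paths:
H → D → B → C → G: 20+23+17+9 = 69
H → B → C → G: 23+17+9 = 49
Cheapest is H → B → C → G at 49.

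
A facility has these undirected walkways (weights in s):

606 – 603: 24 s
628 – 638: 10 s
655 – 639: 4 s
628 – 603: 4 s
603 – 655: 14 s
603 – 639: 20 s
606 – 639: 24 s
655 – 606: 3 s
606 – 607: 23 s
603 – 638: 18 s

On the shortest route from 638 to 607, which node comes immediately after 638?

628

Compare a few routes:
638 → 628 → 603 → 655 → 606 → 607: 10+4+14+3+23 = 54
638 → 603 → 655 → 606 → 607: 18+14+3+23 = 58
Cheapest is 638 → 628 → 603 → 655 → 606 → 607 at 54 s.
So from 638 the first move is to 628.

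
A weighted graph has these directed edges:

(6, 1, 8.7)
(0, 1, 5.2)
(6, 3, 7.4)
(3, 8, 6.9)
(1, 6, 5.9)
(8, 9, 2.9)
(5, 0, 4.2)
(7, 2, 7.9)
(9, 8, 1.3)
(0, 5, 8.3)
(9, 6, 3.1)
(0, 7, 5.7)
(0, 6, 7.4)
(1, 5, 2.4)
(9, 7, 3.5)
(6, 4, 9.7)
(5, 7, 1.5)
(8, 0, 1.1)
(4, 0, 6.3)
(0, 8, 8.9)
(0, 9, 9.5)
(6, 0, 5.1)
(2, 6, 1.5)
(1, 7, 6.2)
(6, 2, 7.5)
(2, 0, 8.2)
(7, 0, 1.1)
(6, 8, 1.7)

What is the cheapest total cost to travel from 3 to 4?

22.6

Settle nodes by increasing distance from 3:
3: 0
8: 6.9  (via 3)
0: 8  (via 8)
9: 9.8  (via 8)
6: 12.9  (via 9)
1: 13.2  (via 0)
7: 13.3  (via 9)
5: 15.6  (via 1)
2: 20.4  (via 6)
4: 22.6  (via 6)
Shortest route: 3 → 8 → 9 → 6 → 4 = 22.6.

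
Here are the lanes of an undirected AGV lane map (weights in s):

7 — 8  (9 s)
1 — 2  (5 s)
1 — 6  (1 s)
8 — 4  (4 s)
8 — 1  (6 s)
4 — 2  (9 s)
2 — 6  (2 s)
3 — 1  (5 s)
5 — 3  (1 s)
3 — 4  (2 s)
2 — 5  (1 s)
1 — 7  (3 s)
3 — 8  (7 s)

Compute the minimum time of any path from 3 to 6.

4 s

Enumerating some paths:
3 → 5 → 2 → 6: 1+1+2 = 4
3 → 1 → 6: 5+1 = 6
The minimum is 4 s via 3 → 5 → 2 → 6.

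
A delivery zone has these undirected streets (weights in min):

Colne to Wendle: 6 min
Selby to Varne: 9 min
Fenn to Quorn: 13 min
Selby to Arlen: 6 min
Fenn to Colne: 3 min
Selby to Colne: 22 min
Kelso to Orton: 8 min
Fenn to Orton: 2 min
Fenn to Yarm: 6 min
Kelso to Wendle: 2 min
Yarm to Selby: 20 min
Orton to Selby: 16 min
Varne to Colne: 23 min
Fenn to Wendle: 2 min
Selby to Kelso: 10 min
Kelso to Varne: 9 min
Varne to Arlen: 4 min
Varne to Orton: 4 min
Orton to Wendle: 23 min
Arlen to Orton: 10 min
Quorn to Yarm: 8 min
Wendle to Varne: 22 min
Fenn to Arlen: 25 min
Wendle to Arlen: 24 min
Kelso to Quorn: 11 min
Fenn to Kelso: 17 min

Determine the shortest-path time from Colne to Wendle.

5 min

Running Dijkstra from Colne:
Colne: 0
Fenn: 3  (via Colne)
Wendle: 5  (via Fenn)
Shortest route: Colne–Fenn–Wendle = 5 min.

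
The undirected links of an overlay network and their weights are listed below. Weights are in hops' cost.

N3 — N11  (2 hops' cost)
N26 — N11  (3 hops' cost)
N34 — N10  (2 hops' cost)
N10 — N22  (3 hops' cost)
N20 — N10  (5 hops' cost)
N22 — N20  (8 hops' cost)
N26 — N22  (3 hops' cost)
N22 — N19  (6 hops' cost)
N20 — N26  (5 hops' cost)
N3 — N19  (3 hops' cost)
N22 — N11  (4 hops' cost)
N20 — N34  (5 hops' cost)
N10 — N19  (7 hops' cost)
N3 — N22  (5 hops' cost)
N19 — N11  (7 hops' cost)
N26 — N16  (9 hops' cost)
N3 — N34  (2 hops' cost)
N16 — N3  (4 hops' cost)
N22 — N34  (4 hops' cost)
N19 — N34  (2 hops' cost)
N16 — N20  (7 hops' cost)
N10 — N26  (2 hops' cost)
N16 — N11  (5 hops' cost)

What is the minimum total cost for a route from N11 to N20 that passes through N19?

Best N11 to N19: N11–N3–N19 costing 5
Shortest N19→N20: N19–N34–N20 = 7
Total via N19: 5 + 7 = 12 hops' cost.

12 hops' cost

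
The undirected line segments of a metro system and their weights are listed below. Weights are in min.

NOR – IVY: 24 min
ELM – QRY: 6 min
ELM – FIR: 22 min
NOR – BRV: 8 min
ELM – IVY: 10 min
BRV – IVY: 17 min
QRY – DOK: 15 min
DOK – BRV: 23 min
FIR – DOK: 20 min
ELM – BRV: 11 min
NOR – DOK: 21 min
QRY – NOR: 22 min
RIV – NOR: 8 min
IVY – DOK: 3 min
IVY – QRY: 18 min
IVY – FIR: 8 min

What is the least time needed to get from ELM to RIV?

27 min

Candidate routes:
ELM–IVY–NOR–RIV: 10+24+8 = 42
ELM–QRY–NOR–RIV: 6+22+8 = 36
ELM–BRV–NOR–RIV: 11+8+8 = 27
Cheapest is ELM–BRV–NOR–RIV at 27 min.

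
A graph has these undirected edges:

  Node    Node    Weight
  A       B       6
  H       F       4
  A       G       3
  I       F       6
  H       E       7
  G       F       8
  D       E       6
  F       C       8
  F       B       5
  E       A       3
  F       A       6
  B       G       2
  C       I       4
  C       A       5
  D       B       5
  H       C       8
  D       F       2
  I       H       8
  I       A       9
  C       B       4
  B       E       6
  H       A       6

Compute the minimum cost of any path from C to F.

8

Compare a few routes:
C - F: 8 = 8
C - B - F: 4+5 = 9
The minimum is 8 via C - F.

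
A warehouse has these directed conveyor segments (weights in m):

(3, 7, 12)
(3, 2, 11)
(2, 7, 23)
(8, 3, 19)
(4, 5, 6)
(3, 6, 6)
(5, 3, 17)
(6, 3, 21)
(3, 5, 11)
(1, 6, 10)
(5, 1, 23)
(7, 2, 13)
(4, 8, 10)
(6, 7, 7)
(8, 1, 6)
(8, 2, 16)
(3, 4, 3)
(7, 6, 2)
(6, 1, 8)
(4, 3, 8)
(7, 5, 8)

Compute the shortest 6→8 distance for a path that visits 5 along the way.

Shortest 6→5: 6 → 7 → 5 = 15
Best 5 to 8: 5 → 3 → 4 → 8 costing 30
Total via 5: 15 + 30 = 45 m.

45 m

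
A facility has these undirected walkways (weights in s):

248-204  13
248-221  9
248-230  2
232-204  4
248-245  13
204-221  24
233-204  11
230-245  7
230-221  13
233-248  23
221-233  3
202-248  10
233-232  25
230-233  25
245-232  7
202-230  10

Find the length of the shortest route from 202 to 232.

24 s

Settle nodes by increasing distance from 202:
202: 0
248: 10  (via 202)
230: 10  (via 202)
245: 17  (via 230)
221: 19  (via 248)
233: 22  (via 221)
204: 23  (via 248)
232: 24  (via 245)
Shortest route: 202–230–245–232 = 24 s.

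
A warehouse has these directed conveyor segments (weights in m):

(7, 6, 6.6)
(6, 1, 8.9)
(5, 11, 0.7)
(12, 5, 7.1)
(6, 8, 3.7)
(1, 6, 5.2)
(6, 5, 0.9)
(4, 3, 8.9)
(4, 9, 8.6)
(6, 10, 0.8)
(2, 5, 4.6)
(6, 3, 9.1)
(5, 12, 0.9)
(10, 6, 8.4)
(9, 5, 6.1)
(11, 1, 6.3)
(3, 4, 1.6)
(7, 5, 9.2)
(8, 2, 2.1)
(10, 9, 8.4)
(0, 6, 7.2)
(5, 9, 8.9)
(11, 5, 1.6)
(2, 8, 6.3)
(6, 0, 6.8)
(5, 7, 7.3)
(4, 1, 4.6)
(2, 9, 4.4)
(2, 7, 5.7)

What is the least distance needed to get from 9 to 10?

19.1 m

Settle nodes by increasing distance from 9:
9: 0
5: 6.1  (via 9)
11: 6.8  (via 5)
12: 7  (via 5)
1: 13.1  (via 11)
7: 13.4  (via 5)
6: 18.3  (via 1)
10: 19.1  (via 6)
Shortest route: 9–5–11–1–6–10 = 19.1 m.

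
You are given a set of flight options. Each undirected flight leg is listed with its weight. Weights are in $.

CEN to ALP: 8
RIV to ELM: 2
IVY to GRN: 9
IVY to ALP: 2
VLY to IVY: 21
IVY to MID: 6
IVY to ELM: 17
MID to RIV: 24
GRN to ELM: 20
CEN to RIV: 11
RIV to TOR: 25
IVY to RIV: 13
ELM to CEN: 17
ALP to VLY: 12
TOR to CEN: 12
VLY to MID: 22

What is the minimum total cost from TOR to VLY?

Running Dijkstra from TOR:
TOR: 0
CEN: 12  (via TOR)
ALP: 20  (via CEN)
IVY: 22  (via ALP)
RIV: 23  (via CEN)
ELM: 25  (via RIV)
MID: 28  (via IVY)
GRN: 31  (via IVY)
VLY: 32  (via ALP)
Shortest route: TOR–CEN–ALP–VLY = $32.

$32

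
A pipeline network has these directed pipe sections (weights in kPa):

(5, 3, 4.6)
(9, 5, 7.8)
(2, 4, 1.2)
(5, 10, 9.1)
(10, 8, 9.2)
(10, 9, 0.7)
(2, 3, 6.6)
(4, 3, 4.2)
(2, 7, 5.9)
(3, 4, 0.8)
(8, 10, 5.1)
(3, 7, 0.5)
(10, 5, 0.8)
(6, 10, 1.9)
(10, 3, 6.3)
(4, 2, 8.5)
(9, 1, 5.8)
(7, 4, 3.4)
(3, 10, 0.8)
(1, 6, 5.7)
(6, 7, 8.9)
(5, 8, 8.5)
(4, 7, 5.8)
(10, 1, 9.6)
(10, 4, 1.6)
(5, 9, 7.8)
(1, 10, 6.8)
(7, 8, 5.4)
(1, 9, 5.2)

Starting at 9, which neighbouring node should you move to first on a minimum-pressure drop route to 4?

Candidate routes:
9–1–6–10–4: 5.8+5.7+1.9+1.6 = 15
9–1–10–4: 5.8+6.8+1.6 = 14.2
9–5–3–10–4: 7.8+4.6+0.8+1.6 = 14.8
9–5–3–4: 7.8+4.6+0.8 = 13.2
Cheapest is 9–5–3–4 at 13.2 kPa.
So from 9 the first move is to 5.

5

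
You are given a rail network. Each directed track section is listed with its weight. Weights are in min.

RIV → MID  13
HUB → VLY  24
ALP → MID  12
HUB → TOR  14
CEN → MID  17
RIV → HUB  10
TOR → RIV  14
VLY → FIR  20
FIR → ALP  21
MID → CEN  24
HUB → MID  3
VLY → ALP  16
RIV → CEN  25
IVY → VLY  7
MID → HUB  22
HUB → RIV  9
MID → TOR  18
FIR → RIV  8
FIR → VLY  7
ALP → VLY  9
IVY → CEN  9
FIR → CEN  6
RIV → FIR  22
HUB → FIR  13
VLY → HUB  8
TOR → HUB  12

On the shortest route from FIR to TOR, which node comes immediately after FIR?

VLY

Enumerating some paths:
FIR - RIV - HUB - TOR: 8+10+14 = 32
FIR - VLY - HUB - TOR: 7+8+14 = 29
The minimum is 29 min via FIR - VLY - HUB - TOR.
So from FIR the first move is to VLY.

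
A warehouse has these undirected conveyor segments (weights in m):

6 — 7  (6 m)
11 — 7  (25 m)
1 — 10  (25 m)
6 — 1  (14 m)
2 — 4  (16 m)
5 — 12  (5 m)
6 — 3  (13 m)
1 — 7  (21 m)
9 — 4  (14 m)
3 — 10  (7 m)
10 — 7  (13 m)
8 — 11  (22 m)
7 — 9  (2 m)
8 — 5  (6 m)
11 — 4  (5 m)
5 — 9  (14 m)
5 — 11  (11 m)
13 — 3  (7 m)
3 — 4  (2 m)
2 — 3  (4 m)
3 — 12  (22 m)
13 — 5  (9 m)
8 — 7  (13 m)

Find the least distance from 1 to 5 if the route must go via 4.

45 m

Best 1 to 4: 1 → 6 → 3 → 4 costing 29
Best 4 to 5: 4 → 11 → 5 costing 16
Total via 4: 29 + 16 = 45 m.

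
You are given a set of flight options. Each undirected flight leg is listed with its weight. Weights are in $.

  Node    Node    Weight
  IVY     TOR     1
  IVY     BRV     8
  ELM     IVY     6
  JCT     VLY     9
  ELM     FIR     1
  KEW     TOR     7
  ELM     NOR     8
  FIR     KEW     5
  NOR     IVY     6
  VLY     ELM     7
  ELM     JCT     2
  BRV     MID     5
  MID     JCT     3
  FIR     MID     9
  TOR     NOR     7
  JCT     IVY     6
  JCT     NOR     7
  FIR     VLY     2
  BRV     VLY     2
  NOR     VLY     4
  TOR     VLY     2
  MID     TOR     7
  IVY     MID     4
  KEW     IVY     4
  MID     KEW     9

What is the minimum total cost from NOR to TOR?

Settle nodes by increasing distance from NOR:
NOR: 0
VLY: 4  (via NOR)
TOR: 6  (via VLY)
Shortest route: NOR–VLY–TOR = $6.

$6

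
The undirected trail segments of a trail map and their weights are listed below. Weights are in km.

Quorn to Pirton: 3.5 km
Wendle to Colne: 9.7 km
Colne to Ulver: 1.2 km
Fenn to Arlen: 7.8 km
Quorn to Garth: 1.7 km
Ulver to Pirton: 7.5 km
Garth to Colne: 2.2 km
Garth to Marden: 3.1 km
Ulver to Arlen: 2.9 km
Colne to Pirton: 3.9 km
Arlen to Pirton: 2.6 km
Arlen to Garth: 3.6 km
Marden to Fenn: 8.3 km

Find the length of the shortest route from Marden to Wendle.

Candidate routes:
Marden → Garth → Arlen → Ulver → Colne → Wendle: 3.1+3.6+2.9+1.2+9.7 = 20.5
Marden → Garth → Colne → Wendle: 3.1+2.2+9.7 = 15
The minimum is 15 km via Marden → Garth → Colne → Wendle.

15 km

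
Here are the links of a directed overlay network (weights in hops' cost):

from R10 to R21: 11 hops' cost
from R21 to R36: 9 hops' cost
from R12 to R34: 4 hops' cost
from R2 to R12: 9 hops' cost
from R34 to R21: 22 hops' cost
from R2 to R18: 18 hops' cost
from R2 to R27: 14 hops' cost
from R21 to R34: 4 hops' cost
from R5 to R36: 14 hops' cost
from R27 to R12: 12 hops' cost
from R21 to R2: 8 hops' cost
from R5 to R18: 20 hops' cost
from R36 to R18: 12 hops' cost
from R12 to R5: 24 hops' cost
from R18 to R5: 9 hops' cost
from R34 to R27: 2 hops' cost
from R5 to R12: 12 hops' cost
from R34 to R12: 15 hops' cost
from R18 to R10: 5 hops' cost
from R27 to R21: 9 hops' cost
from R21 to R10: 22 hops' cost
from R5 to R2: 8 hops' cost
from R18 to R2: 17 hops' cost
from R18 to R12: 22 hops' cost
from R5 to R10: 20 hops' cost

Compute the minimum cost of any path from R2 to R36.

32 hops' cost

Compare a few routes:
R2 → R18 → R5 → R36: 18+9+14 = 41
R2 → R12 → R34 → R27 → R21 → R36: 9+4+2+9+9 = 33
R2 → R27 → R21 → R36: 14+9+9 = 32
R2 → R18 → R10 → R21 → R36: 18+5+11+9 = 43
Cheapest is R2 → R27 → R21 → R36 at 32 hops' cost.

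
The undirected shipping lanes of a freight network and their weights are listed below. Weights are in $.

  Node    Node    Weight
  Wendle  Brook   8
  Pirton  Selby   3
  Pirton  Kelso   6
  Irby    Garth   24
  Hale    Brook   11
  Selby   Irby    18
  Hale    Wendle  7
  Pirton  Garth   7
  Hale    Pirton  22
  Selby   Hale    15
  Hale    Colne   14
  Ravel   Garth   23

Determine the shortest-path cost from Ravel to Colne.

Running Dijkstra from Ravel:
Ravel: 0
Garth: 23  (via Ravel)
Pirton: 30  (via Garth)
Selby: 33  (via Pirton)
Kelso: 36  (via Pirton)
Irby: 47  (via Garth)
Hale: 48  (via Selby)
Wendle: 55  (via Hale)
Brook: 59  (via Hale)
Colne: 62  (via Hale)
Shortest route: Ravel–Garth–Pirton–Selby–Hale–Colne = $62.

$62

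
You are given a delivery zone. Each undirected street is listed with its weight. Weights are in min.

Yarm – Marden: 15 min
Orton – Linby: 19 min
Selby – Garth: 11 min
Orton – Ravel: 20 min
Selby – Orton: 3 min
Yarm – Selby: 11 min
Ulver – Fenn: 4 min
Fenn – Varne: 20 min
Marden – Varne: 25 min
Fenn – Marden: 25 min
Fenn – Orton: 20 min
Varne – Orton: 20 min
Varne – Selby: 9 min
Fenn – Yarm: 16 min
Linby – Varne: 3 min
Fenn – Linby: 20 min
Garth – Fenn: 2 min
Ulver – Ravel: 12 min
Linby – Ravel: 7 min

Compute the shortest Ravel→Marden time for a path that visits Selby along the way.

45 min

Best Ravel to Selby: Ravel → Linby → Varne → Selby costing 19
Shortest Selby→Marden: Selby → Yarm → Marden = 26
Total via Selby: 19 + 26 = 45 min.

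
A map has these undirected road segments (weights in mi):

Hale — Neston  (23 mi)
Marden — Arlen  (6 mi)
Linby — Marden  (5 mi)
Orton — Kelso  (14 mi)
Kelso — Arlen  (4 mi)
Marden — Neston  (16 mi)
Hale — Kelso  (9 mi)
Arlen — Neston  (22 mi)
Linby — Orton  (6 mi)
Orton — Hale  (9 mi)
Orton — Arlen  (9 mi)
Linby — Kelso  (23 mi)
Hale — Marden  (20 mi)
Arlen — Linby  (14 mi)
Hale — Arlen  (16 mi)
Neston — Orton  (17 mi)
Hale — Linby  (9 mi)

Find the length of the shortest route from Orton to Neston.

Enumerating some paths:
Orton → Linby → Marden → Neston: 6+5+16 = 27
Orton → Neston: 17 = 17
Orton → Arlen → Marden → Neston: 9+6+16 = 31
Cheapest is Orton → Neston at 17 mi.

17 mi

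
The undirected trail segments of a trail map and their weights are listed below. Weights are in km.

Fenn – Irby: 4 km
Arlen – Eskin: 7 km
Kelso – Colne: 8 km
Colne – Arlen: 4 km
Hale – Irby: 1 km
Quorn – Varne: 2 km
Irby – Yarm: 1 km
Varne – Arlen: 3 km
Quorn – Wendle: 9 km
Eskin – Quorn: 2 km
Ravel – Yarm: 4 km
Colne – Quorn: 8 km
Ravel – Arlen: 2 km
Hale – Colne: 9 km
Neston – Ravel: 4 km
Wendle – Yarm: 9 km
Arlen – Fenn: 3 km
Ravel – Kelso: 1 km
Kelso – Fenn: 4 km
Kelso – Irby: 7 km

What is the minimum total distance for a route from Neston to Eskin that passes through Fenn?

Shortest Neston→Fenn: Neston–Ravel–Kelso–Fenn = 9
Best Fenn to Eskin: Fenn–Arlen–Eskin costing 10
Total via Fenn: 9 + 10 = 19 km.

19 km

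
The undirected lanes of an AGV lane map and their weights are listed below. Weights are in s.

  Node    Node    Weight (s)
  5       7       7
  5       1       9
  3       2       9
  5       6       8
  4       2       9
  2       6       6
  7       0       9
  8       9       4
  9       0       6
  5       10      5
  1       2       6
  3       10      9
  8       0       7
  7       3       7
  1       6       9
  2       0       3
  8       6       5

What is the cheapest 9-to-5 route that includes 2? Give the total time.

23 s

Best 9 to 2: 9 → 0 → 2 costing 9
Best 2 to 5: 2 → 6 → 5 costing 14
Total via 2: 9 + 14 = 23 s.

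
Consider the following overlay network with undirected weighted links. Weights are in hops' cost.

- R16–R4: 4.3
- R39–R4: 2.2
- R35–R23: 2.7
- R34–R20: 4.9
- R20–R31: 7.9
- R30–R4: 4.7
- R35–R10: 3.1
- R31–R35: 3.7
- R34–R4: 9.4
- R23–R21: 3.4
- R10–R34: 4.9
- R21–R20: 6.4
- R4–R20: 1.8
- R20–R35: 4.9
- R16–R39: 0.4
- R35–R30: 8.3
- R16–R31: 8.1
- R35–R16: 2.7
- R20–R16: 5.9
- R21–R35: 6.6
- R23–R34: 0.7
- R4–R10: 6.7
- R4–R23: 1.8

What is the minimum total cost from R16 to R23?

Enumerating some paths:
R16 → R35 → R23: 2.7+2.7 = 5.4
R16 → R39 → R4 → R23: 0.4+2.2+1.8 = 4.4
Cheapest is R16 → R39 → R4 → R23 at 4.4 hops' cost.

4.4 hops' cost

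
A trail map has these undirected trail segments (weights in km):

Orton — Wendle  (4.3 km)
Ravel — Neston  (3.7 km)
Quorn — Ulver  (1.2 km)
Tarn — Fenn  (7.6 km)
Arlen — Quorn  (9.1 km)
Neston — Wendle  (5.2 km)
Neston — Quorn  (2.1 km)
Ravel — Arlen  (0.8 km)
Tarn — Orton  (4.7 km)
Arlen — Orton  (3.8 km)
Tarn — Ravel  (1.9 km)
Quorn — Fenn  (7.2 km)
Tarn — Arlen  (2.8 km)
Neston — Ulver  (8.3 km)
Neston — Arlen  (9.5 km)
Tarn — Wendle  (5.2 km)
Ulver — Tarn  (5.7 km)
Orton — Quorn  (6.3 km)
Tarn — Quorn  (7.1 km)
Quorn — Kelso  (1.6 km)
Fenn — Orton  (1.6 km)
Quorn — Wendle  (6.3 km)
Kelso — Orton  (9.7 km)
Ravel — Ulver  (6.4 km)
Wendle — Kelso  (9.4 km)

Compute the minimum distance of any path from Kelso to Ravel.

Compare a few routes:
Kelso–Quorn–Neston–Ravel: 1.6+2.1+3.7 = 7.4
Kelso–Quorn–Ulver–Ravel: 1.6+1.2+6.4 = 9.2
Kelso–Quorn–Ulver–Tarn–Ravel: 1.6+1.2+5.7+1.9 = 10.4
The minimum is 7.4 km via Kelso–Quorn–Neston–Ravel.

7.4 km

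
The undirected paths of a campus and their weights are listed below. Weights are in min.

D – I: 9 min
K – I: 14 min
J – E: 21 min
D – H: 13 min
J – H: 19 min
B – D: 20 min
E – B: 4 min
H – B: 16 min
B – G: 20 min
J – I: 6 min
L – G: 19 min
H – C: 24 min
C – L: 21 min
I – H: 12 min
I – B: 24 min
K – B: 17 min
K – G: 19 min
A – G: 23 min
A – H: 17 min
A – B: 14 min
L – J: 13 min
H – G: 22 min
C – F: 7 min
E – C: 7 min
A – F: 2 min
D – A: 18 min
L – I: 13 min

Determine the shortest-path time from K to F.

Enumerating some paths:
K → G → A → F: 19+23+2 = 44
K → B → E → C → F: 17+4+7+7 = 35
K → I → D → A → F: 14+9+18+2 = 43
K → B → A → F: 17+14+2 = 33
Cheapest is K → B → A → F at 33 min.

33 min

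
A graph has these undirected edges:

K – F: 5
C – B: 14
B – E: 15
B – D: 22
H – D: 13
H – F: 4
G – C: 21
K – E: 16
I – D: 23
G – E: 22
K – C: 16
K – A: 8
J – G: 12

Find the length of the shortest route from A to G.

Shortest distances from A:
A: 0
K: 8  (via A)
F: 13  (via K)
H: 17  (via F)
C: 24  (via K)
E: 24  (via K)
D: 30  (via H)
B: 38  (via C)
G: 45  (via C)
Shortest route: A–K–C–G = 45.

45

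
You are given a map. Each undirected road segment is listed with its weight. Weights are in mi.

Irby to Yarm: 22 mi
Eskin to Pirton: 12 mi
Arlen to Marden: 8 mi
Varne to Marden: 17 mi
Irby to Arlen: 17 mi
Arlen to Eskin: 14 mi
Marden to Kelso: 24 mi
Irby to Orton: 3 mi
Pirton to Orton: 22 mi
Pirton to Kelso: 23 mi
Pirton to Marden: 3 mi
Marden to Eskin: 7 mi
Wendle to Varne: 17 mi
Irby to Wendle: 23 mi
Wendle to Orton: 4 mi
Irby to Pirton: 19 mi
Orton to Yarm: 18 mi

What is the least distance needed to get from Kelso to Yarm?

Candidate routes:
Kelso–Pirton–Irby–Yarm: 23+19+22 = 64
Kelso–Pirton–Orton–Yarm: 23+22+18 = 63
Kelso–Marden–Pirton–Orton–Yarm: 24+3+22+18 = 67
Kelso–Marden–Pirton–Irby–Orton–Yarm: 24+3+19+3+18 = 67
Cheapest is Kelso–Pirton–Orton–Yarm at 63 mi.

63 mi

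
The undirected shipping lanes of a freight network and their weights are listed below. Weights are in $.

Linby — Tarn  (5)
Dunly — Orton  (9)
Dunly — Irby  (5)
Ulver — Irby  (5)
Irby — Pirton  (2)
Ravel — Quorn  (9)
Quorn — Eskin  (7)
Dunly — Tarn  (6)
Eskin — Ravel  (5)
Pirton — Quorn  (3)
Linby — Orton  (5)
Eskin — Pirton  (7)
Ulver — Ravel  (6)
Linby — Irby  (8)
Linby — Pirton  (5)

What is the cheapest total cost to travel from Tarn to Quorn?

$13

Candidate routes:
Tarn - Linby - Pirton - Eskin - Quorn: 5+5+7+7 = 24
Tarn - Dunly - Irby - Pirton - Quorn: 6+5+2+3 = 16
Tarn - Linby - Pirton - Quorn: 5+5+3 = 13
Tarn - Linby - Irby - Pirton - Quorn: 5+8+2+3 = 18
The minimum is $13 via Tarn - Linby - Pirton - Quorn.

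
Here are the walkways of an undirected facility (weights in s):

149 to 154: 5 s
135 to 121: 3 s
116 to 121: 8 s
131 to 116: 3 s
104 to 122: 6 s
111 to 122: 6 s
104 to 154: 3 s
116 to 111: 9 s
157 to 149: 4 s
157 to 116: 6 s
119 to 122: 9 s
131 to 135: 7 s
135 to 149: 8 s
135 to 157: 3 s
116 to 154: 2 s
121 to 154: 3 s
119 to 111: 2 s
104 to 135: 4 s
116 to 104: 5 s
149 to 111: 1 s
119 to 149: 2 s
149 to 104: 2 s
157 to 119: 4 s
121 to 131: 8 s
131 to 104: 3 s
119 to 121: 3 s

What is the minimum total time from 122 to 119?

Compare a few routes:
122–119: 9 = 9
122–111–119: 6+2 = 8
122–111–149–119: 6+1+2 = 9
The minimum is 8 s via 122–111–119.

8 s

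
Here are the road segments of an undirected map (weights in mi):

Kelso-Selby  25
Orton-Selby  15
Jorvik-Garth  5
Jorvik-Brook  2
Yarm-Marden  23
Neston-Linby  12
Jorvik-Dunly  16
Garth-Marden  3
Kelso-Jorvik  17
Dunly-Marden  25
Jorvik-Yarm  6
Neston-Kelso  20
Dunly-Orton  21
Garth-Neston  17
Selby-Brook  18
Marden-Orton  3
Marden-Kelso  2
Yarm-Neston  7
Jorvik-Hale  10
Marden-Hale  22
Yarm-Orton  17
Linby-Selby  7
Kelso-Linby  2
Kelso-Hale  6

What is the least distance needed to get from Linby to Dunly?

Enumerating some paths:
Linby → Kelso → Marden → Dunly: 2+2+25 = 29
Linby → Kelso → Marden → Orton → Dunly: 2+2+3+21 = 28
The minimum is 28 mi via Linby → Kelso → Marden → Orton → Dunly.

28 mi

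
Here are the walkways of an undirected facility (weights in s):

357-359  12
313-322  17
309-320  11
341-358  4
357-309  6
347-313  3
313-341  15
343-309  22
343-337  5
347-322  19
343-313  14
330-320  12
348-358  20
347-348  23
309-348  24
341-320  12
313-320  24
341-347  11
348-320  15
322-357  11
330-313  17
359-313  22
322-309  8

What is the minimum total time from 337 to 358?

37 s

Running Dijkstra from 337:
337: 0
343: 5  (via 337)
313: 19  (via 343)
347: 22  (via 313)
309: 27  (via 343)
357: 33  (via 309)
341: 33  (via 347)
322: 35  (via 309)
330: 36  (via 313)
358: 37  (via 341)
Shortest route: 337 → 343 → 313 → 347 → 341 → 358 = 37 s.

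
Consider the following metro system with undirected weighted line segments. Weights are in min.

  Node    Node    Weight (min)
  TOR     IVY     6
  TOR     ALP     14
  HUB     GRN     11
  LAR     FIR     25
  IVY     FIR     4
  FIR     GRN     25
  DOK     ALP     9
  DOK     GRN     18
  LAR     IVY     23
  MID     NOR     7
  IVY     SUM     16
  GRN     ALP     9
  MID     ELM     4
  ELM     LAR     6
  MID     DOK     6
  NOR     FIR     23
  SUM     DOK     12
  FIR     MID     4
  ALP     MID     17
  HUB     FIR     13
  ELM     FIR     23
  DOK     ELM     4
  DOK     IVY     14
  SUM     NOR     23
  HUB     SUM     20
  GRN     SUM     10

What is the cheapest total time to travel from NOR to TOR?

Enumerating some paths:
NOR - MID - FIR - IVY - TOR: 7+4+4+6 = 21
NOR - MID - DOK - IVY - TOR: 7+6+14+6 = 33
NOR - FIR - IVY - TOR: 23+4+6 = 33
The minimum is 21 min via NOR - MID - FIR - IVY - TOR.

21 min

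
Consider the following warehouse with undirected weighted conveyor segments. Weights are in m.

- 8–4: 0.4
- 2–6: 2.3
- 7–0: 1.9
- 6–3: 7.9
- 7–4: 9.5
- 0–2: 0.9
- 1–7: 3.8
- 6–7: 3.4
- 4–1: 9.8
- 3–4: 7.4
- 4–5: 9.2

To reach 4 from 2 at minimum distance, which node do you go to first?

Candidate routes:
2–6–7–4: 2.3+3.4+9.5 = 15.2
2–0–7–1–4: 0.9+1.9+3.8+9.8 = 16.4
2–0–7–4: 0.9+1.9+9.5 = 12.3
2–6–3–4: 2.3+7.9+7.4 = 17.6
The minimum is 12.3 m via 2–0–7–4.
So from 2 the first move is to 0.

0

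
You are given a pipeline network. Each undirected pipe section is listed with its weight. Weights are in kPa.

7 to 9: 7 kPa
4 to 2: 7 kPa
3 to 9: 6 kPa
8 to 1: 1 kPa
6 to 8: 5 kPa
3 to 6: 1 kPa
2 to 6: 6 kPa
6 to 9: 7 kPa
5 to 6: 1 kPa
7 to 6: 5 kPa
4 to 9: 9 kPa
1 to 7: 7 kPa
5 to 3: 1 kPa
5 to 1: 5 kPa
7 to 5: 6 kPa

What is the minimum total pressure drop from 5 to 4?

14 kPa

Shortest distances from 5:
5: 0
3: 1  (via 5)
6: 1  (via 5)
1: 5  (via 5)
7: 6  (via 5)
8: 6  (via 6)
2: 7  (via 6)
9: 7  (via 3)
4: 14  (via 2)
Shortest route: 5–6–2–4 = 14 kPa.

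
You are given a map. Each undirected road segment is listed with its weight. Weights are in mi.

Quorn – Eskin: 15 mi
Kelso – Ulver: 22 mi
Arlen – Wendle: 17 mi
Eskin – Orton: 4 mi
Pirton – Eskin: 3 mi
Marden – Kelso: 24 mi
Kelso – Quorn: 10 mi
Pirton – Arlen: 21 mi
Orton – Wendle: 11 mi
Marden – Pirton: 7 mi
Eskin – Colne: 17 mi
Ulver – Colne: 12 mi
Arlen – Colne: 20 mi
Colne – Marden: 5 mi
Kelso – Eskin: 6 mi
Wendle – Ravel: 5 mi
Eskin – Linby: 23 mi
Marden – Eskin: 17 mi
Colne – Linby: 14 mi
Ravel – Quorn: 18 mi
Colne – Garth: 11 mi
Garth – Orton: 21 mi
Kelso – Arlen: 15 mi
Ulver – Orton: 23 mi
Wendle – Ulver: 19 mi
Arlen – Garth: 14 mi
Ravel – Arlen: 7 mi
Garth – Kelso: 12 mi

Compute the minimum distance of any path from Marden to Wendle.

Compare a few routes:
Marden → Colne → Ulver → Wendle: 5+12+19 = 36
Marden → Eskin → Orton → Wendle: 17+4+11 = 32
Marden → Pirton → Eskin → Orton → Wendle: 7+3+4+11 = 25
Marden → Colne → Arlen → Ravel → Wendle: 5+20+7+5 = 37
The minimum is 25 mi via Marden → Pirton → Eskin → Orton → Wendle.

25 mi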